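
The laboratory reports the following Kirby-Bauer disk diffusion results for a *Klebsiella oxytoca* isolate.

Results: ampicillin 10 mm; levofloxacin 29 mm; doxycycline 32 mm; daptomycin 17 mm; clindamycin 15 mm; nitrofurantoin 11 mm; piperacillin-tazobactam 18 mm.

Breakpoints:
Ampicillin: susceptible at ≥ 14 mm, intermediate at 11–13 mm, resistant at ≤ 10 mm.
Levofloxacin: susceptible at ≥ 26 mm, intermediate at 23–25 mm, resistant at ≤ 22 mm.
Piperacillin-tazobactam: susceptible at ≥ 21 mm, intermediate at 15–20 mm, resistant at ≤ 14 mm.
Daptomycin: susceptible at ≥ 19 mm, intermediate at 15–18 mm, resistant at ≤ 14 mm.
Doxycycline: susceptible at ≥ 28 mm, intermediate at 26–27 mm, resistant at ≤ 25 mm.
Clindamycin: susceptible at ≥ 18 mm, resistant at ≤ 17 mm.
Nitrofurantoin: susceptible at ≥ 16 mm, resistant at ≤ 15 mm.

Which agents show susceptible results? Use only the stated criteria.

Ampicillin: 10 mm is ≤ 10 mm ⇒ R
Levofloxacin 29 mm: ≥ 26 mm — S
Doxycycline (32 mm) ≥ 28 mm → S
Daptomycin: 17 mm is in 15–18 mm ⇒ Intermediate
Clindamycin: 15 mm is ≤ 17 mm → Resistant
Nitrofurantoin 11 mm: ≤ 15 mm — R
Piperacillin-tazobactam 18 mm: in 15–20 mm → Intermediate

levofloxacin, doxycycline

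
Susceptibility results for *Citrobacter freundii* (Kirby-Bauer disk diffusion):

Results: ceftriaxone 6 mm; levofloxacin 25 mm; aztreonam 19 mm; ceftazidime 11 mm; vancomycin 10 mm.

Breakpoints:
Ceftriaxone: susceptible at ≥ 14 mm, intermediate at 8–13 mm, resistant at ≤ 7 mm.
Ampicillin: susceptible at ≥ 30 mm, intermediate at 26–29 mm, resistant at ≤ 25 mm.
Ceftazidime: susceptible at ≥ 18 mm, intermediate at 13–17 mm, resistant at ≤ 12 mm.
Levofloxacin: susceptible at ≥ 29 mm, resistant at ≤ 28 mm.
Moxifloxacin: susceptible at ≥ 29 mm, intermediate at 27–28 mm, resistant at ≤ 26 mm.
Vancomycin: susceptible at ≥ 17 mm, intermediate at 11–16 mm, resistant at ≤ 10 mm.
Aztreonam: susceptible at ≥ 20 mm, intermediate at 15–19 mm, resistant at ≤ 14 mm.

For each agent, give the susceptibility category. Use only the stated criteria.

Ceftriaxone 6 mm: ≤ 7 mm ⇒ resistant
Levofloxacin 25 mm: ≤ 28 mm — resistant
Aztreonam: 19 mm is in 15–19 mm ⇒ intermediate
Ceftazidime 11 mm: ≤ 12 mm ⇒ Resistant
Vancomycin (10 mm) ≤ 10 mm ⇒ resistant

R, R, I, R, R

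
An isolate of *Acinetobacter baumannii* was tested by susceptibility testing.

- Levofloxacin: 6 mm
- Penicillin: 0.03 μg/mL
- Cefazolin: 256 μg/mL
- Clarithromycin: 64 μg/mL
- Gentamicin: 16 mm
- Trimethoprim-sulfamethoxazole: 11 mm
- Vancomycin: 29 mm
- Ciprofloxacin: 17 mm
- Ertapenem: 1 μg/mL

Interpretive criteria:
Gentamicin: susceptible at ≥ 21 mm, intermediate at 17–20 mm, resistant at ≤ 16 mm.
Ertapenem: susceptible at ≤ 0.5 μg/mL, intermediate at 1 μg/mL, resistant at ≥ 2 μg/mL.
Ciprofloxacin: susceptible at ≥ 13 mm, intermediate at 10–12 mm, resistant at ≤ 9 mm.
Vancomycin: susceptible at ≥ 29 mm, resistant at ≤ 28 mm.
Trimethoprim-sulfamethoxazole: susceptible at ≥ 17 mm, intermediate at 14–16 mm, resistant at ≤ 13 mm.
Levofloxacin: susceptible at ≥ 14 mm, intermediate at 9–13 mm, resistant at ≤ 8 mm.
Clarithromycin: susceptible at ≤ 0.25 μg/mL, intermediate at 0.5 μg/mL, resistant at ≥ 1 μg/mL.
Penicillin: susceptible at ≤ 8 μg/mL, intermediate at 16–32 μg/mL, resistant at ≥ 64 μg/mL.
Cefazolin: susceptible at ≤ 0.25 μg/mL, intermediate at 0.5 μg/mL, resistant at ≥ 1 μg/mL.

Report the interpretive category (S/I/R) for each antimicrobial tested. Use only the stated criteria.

Levofloxacin: 6 mm is ≤ 8 mm — R
Penicillin: 0.03 μg/mL is ≤ 8 μg/mL → susceptible
Cefazolin: 256 μg/mL is ≥ 1 μg/mL — Resistant
Clarithromycin (64 μg/mL) ≥ 1 μg/mL → resistant
Gentamicin 16 mm: ≤ 16 mm → resistant
Trimethoprim-sulfamethoxazole: 11 mm is ≤ 13 mm ⇒ resistant
Vancomycin: 29 mm is ≥ 29 mm — S
Ciprofloxacin 17 mm: ≥ 13 mm ⇒ Susceptible
Ertapenem (1 μg/mL) = 1 μg/mL → Intermediate

R, S, R, R, R, R, S, S, I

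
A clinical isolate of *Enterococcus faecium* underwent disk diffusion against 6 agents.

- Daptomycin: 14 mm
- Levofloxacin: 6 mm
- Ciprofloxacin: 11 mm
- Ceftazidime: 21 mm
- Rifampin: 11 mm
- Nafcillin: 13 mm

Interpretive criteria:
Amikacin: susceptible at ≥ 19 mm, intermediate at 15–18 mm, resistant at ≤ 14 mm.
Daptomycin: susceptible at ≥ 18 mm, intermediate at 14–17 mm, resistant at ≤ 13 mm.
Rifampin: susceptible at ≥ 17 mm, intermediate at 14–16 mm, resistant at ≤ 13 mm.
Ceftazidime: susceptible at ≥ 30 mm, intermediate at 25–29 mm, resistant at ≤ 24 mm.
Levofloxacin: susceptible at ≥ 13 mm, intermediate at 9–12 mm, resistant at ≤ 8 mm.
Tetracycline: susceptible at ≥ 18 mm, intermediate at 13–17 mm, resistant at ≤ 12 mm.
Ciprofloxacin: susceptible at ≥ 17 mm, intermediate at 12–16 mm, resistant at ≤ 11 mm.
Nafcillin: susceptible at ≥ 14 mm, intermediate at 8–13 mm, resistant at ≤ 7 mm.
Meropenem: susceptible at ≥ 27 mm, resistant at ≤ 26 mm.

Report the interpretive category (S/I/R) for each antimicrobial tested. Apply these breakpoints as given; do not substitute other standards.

Daptomycin: 14 mm is in 14–17 mm ⇒ intermediate
Levofloxacin 6 mm: ≤ 8 mm ⇒ R
Ciprofloxacin (11 mm) ≤ 11 mm ⇒ Resistant
Ceftazidime (21 mm) ≤ 24 mm ⇒ Resistant
Rifampin (11 mm) ≤ 13 mm — Resistant
Nafcillin: 13 mm is in 8–13 mm — I

I, R, R, R, R, I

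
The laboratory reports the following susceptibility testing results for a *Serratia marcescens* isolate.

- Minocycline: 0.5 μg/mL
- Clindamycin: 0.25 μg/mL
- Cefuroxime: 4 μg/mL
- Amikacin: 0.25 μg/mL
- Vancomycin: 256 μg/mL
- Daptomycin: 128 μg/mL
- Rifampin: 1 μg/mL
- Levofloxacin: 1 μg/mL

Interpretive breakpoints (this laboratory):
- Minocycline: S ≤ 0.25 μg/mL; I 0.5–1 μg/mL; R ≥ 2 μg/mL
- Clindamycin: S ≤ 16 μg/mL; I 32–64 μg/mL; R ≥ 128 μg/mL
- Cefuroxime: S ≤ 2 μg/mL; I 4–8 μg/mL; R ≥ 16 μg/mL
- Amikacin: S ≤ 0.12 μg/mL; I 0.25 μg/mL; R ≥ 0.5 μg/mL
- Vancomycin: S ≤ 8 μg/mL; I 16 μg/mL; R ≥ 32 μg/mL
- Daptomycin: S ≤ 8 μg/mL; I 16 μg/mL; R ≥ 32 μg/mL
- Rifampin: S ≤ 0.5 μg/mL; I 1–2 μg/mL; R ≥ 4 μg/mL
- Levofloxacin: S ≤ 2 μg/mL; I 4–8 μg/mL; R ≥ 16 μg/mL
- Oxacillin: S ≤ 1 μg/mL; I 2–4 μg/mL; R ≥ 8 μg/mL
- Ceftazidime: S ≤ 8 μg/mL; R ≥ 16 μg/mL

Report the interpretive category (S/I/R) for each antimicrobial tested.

Minocycline (0.5 μg/mL) in 0.5–1 μg/mL ⇒ I
Clindamycin (0.25 μg/mL) ≤ 16 μg/mL — S
Cefuroxime: 4 μg/mL is in 4–8 μg/mL — intermediate
Amikacin (0.25 μg/mL) = 0.25 μg/mL → intermediate
Vancomycin (256 μg/mL) ≥ 32 μg/mL → Resistant
Daptomycin: 128 μg/mL is ≥ 32 μg/mL — Resistant
Rifampin 1 μg/mL: in 1–2 μg/mL — Intermediate
Levofloxacin 1 μg/mL: ≤ 2 μg/mL ⇒ S

I, S, I, I, R, R, I, S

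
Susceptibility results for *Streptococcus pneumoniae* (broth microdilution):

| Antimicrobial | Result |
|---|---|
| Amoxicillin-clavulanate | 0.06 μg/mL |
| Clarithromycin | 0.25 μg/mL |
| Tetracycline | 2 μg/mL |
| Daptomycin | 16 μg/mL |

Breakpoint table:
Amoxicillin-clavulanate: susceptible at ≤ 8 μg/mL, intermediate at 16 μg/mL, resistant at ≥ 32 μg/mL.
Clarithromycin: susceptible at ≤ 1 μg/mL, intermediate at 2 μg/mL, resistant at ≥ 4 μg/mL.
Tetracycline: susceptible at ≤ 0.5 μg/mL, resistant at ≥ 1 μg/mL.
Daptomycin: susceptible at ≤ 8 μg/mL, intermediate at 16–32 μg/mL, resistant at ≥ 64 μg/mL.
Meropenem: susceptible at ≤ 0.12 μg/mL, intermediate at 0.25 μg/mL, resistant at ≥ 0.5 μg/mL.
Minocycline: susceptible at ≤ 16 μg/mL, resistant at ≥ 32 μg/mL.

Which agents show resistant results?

tetracycline

Amoxicillin-clavulanate 0.06 μg/mL: ≤ 8 μg/mL → Susceptible
Clarithromycin: 0.25 μg/mL is ≤ 1 μg/mL — Susceptible
Tetracycline: 2 μg/mL is ≥ 1 μg/mL → resistant
Daptomycin (16 μg/mL) in 16–32 μg/mL ⇒ intermediate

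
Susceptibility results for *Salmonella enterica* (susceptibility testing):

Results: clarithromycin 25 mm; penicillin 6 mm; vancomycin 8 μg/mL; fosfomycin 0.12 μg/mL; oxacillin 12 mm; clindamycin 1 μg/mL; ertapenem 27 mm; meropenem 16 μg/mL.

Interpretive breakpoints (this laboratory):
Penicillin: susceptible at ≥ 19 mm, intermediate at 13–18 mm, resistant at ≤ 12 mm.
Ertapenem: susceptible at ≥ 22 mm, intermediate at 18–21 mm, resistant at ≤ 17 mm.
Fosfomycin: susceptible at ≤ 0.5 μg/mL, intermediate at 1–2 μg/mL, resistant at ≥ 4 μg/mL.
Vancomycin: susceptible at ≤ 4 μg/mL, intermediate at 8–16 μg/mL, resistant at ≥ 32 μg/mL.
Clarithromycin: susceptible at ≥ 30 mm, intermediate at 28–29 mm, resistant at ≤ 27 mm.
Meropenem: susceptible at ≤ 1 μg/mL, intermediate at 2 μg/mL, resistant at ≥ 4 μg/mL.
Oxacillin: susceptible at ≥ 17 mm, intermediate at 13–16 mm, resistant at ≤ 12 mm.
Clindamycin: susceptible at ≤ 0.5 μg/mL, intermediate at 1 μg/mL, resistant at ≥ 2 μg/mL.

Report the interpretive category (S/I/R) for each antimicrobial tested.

Clarithromycin 25 mm: ≤ 27 mm → resistant
Penicillin: 6 mm is ≤ 12 mm — Resistant
Vancomycin 8 μg/mL: in 8–16 μg/mL — I
Fosfomycin 0.12 μg/mL: ≤ 0.5 μg/mL ⇒ S
Oxacillin (12 mm) ≤ 12 mm → Resistant
Clindamycin 1 μg/mL: = 1 μg/mL ⇒ I
Ertapenem (27 mm) ≥ 22 mm — susceptible
Meropenem 16 μg/mL: ≥ 4 μg/mL — Resistant

R, R, I, S, R, I, S, R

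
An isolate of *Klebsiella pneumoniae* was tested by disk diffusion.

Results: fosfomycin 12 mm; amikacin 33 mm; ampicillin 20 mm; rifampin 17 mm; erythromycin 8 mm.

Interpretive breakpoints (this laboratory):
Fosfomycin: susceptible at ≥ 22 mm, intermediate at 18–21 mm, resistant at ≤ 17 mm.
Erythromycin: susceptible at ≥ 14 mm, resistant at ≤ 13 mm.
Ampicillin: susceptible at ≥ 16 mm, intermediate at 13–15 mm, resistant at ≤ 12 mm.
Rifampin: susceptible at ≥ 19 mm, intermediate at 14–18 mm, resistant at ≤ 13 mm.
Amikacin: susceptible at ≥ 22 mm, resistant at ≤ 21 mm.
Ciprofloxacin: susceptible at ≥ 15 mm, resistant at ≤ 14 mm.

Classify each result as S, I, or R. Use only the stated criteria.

Fosfomycin (12 mm) ≤ 17 mm → Resistant
Amikacin: 33 mm is ≥ 22 mm ⇒ S
Ampicillin 20 mm: ≥ 16 mm — S
Rifampin 17 mm: in 14–18 mm ⇒ I
Erythromycin: 8 mm is ≤ 13 mm ⇒ R

R, S, S, I, R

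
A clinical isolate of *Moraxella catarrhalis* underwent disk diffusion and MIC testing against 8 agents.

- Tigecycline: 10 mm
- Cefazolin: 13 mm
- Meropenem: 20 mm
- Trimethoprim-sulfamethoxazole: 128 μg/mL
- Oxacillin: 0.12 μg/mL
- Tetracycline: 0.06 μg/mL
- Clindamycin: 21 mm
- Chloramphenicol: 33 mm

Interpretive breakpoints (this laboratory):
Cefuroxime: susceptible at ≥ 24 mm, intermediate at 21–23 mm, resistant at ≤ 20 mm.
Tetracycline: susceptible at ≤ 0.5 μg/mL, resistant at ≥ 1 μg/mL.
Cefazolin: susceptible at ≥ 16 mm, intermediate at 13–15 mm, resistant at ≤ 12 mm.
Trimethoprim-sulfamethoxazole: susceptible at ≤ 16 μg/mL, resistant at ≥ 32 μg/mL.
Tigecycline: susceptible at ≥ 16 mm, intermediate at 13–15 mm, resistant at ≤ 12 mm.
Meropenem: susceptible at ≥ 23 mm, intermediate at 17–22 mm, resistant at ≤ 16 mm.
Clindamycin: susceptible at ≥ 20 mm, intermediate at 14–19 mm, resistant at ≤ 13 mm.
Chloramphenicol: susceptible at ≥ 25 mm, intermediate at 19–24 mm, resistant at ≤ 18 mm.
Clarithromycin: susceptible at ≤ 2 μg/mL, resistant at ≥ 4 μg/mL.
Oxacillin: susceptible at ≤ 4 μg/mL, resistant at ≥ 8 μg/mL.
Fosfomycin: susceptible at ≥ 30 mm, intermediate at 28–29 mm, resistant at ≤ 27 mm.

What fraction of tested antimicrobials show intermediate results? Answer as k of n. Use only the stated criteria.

2 of 8

Tigecycline 10 mm: ≤ 12 mm → Resistant
Cefazolin 13 mm: in 13–15 mm → I
Meropenem 20 mm: in 17–22 mm — intermediate
Trimethoprim-sulfamethoxazole: 128 μg/mL is ≥ 32 μg/mL — Resistant
Oxacillin (0.12 μg/mL) ≤ 4 μg/mL → Susceptible
Tetracycline (0.06 μg/mL) ≤ 0.5 μg/mL → S
Clindamycin 21 mm: ≥ 20 mm — susceptible
Chloramphenicol: 33 mm is ≥ 25 mm → S
Intermediate: 2/8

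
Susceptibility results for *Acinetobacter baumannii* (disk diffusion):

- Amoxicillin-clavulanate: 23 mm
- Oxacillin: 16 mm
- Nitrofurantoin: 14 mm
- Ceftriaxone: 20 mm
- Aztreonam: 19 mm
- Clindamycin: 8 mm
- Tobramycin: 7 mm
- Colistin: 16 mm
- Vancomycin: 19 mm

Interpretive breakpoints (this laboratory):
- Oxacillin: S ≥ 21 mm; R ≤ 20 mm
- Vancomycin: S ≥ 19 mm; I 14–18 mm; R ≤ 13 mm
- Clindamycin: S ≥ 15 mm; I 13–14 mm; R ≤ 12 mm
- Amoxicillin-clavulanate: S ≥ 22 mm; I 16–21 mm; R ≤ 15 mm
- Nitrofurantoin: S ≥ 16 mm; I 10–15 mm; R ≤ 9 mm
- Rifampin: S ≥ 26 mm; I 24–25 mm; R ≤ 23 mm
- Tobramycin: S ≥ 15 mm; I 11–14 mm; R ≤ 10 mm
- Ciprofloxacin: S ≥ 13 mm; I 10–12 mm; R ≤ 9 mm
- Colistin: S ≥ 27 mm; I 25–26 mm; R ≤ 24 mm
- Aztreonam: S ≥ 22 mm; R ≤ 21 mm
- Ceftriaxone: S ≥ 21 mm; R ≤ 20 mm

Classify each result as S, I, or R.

Amoxicillin-clavulanate 23 mm: ≥ 22 mm ⇒ susceptible
Oxacillin: 16 mm is ≤ 20 mm ⇒ Resistant
Nitrofurantoin (14 mm) in 10–15 mm — I
Ceftriaxone 20 mm: ≤ 20 mm → resistant
Aztreonam 19 mm: ≤ 21 mm → R
Clindamycin 8 mm: ≤ 12 mm → R
Tobramycin: 7 mm is ≤ 10 mm — R
Colistin 16 mm: ≤ 24 mm → R
Vancomycin: 19 mm is ≥ 19 mm ⇒ susceptible

S, R, I, R, R, R, R, R, S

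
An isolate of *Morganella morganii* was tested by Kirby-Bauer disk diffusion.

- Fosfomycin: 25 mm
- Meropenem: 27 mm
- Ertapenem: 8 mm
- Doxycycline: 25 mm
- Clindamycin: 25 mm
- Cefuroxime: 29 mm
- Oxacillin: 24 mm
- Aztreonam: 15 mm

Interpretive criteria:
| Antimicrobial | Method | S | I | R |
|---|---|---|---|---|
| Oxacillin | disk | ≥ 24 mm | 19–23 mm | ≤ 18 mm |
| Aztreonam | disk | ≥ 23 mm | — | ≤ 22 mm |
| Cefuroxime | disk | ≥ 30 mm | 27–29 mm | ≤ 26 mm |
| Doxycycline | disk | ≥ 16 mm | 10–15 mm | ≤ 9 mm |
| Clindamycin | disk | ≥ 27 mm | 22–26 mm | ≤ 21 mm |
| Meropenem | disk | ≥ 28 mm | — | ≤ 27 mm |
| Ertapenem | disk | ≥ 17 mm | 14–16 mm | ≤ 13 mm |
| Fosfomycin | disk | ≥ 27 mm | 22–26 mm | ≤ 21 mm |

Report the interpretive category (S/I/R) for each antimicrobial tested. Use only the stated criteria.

I, R, R, S, I, I, S, R

Fosfomycin 25 mm: in 22–26 mm → intermediate
Meropenem: 27 mm is ≤ 27 mm — R
Ertapenem: 8 mm is ≤ 13 mm ⇒ Resistant
Doxycycline 25 mm: ≥ 16 mm ⇒ susceptible
Clindamycin 25 mm: in 22–26 mm → intermediate
Cefuroxime 29 mm: in 27–29 mm — intermediate
Oxacillin 24 mm: ≥ 24 mm ⇒ Susceptible
Aztreonam: 15 mm is ≤ 22 mm → R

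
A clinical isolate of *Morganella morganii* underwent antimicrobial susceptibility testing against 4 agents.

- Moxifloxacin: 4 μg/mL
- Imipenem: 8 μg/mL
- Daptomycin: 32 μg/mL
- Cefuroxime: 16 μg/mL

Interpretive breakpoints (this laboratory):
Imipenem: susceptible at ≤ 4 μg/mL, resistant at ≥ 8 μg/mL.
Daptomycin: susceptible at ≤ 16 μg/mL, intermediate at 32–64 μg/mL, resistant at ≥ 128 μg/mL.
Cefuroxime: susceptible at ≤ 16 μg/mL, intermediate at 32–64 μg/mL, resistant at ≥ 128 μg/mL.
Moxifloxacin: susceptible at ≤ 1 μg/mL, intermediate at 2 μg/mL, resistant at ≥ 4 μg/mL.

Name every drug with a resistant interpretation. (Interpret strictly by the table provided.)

Moxifloxacin (4 μg/mL) ≥ 4 μg/mL ⇒ R
Imipenem (8 μg/mL) ≥ 8 μg/mL → R
Daptomycin (32 μg/mL) in 32–64 μg/mL — I
Cefuroxime: 16 μg/mL is ≤ 16 μg/mL — Susceptible

moxifloxacin, imipenem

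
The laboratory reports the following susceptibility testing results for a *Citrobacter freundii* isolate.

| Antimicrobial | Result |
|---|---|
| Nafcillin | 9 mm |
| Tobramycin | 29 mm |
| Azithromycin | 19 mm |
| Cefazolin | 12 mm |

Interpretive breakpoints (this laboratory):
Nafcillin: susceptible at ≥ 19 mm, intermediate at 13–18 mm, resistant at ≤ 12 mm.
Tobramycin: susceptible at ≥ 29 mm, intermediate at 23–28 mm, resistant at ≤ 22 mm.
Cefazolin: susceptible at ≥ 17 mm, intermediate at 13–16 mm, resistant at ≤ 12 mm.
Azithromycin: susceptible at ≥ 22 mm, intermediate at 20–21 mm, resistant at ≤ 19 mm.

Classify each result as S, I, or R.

R, S, R, R

Nafcillin (9 mm) ≤ 12 mm ⇒ R
Tobramycin 29 mm: ≥ 29 mm ⇒ susceptible
Azithromycin: 19 mm is ≤ 19 mm — resistant
Cefazolin 12 mm: ≤ 12 mm — Resistant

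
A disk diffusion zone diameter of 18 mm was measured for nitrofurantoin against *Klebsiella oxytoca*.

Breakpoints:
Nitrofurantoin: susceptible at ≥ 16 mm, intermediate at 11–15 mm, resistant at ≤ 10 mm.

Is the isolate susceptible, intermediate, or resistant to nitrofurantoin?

Nitrofurantoin (18 mm) ≥ 16 mm ⇒ susceptible

S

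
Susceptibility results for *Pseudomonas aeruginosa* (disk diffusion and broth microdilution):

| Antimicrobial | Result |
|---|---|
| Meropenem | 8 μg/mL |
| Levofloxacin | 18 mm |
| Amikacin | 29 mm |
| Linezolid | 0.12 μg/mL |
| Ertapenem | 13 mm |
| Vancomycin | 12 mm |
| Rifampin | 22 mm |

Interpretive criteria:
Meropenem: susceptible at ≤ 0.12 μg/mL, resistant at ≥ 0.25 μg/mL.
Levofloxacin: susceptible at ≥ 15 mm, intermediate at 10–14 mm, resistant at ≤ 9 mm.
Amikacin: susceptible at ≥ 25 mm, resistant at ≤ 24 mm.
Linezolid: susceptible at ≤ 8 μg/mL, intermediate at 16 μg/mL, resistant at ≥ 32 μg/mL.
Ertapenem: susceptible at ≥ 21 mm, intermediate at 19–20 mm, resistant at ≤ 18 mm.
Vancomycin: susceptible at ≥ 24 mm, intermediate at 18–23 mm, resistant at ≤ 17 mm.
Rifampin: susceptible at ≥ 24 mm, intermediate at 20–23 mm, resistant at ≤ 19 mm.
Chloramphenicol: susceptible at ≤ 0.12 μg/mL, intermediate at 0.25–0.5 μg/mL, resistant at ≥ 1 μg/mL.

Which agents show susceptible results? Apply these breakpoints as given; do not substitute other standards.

Meropenem (8 μg/mL) ≥ 0.25 μg/mL → Resistant
Levofloxacin: 18 mm is ≥ 15 mm → Susceptible
Amikacin (29 mm) ≥ 25 mm → S
Linezolid 0.12 μg/mL: ≤ 8 μg/mL → Susceptible
Ertapenem: 13 mm is ≤ 18 mm — Resistant
Vancomycin 12 mm: ≤ 17 mm → resistant
Rifampin (22 mm) in 20–23 mm → intermediate

levofloxacin, amikacin, linezolid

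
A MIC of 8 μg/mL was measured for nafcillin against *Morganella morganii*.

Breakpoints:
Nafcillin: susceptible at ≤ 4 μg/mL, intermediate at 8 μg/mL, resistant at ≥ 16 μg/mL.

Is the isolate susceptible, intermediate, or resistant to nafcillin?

Nafcillin 8 μg/mL: = 8 μg/mL — Intermediate

Intermediate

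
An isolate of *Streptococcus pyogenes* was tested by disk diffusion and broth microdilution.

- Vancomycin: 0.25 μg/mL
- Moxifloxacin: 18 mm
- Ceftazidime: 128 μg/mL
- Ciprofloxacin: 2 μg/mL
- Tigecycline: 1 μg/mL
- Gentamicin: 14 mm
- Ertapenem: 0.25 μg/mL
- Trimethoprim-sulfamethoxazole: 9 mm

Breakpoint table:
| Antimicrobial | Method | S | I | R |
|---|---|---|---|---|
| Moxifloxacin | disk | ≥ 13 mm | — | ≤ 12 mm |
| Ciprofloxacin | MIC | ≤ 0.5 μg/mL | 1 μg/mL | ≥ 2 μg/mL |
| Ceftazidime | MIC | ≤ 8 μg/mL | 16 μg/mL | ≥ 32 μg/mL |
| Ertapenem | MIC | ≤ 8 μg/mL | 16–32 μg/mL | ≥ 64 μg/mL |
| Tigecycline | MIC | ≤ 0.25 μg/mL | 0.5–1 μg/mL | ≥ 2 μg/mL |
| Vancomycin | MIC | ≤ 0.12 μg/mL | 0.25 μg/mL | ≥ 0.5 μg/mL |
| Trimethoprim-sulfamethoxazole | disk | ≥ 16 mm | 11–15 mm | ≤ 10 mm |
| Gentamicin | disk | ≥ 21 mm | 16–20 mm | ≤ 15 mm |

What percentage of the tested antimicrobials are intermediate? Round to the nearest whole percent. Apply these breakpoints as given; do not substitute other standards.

25%

Vancomycin: 0.25 μg/mL is = 0.25 μg/mL ⇒ intermediate
Moxifloxacin (18 mm) ≥ 13 mm ⇒ susceptible
Ceftazidime: 128 μg/mL is ≥ 32 μg/mL → R
Ciprofloxacin 2 μg/mL: ≥ 2 μg/mL ⇒ resistant
Tigecycline (1 μg/mL) in 0.5–1 μg/mL — I
Gentamicin: 14 mm is ≤ 15 mm ⇒ R
Ertapenem: 0.25 μg/mL is ≤ 8 μg/mL ⇒ susceptible
Trimethoprim-sulfamethoxazole 9 mm: ≤ 10 mm — R
Intermediate: 2/8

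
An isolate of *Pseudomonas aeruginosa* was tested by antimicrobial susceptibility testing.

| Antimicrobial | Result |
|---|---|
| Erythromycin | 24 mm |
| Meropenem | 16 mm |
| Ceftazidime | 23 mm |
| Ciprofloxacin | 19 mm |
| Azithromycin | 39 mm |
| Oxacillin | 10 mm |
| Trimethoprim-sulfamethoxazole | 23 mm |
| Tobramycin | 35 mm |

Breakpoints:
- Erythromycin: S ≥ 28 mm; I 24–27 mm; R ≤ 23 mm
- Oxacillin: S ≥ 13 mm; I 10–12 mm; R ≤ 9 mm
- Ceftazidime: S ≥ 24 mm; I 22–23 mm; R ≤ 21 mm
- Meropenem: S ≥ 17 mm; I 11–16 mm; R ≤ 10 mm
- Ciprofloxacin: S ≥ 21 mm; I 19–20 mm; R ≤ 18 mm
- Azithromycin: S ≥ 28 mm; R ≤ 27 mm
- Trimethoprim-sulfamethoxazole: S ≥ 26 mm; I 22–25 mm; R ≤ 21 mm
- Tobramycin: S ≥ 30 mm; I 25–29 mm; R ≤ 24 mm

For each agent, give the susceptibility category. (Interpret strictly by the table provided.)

I, I, I, I, S, I, I, S

Erythromycin: 24 mm is in 24–27 mm — intermediate
Meropenem 16 mm: in 11–16 mm → I
Ceftazidime 23 mm: in 22–23 mm ⇒ I
Ciprofloxacin 19 mm: in 19–20 mm → I
Azithromycin 39 mm: ≥ 28 mm → S
Oxacillin: 10 mm is in 10–12 mm — intermediate
Trimethoprim-sulfamethoxazole: 23 mm is in 22–25 mm — Intermediate
Tobramycin 35 mm: ≥ 30 mm — susceptible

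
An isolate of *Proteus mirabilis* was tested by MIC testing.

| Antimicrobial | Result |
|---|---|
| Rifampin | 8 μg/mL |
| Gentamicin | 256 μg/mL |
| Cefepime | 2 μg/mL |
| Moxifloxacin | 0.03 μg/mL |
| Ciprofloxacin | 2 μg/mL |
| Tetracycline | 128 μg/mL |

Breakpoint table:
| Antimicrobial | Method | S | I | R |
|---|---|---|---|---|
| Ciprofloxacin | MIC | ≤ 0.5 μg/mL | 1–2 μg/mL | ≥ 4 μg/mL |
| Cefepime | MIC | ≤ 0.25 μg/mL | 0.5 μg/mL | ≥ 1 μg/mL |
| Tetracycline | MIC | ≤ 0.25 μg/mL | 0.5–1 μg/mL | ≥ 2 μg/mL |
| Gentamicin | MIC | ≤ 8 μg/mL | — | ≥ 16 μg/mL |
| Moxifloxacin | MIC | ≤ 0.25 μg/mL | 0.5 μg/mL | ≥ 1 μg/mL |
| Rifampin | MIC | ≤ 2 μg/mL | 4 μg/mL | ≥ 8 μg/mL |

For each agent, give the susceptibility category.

Rifampin 8 μg/mL: ≥ 8 μg/mL ⇒ R
Gentamicin 256 μg/mL: ≥ 16 μg/mL — resistant
Cefepime (2 μg/mL) ≥ 1 μg/mL ⇒ resistant
Moxifloxacin: 0.03 μg/mL is ≤ 0.25 μg/mL ⇒ susceptible
Ciprofloxacin (2 μg/mL) in 1–2 μg/mL ⇒ intermediate
Tetracycline: 128 μg/mL is ≥ 2 μg/mL → R

R, R, R, S, I, R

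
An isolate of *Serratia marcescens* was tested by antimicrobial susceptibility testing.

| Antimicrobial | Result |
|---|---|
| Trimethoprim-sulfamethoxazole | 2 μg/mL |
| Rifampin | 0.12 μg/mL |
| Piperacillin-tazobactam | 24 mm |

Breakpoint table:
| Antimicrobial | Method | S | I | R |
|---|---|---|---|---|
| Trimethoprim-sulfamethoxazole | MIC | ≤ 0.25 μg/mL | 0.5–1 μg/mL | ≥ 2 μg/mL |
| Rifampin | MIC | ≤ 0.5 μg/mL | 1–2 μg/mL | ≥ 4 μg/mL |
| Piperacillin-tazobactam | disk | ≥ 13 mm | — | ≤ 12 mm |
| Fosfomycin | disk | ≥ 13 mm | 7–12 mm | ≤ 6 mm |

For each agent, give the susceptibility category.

Trimethoprim-sulfamethoxazole (2 μg/mL) ≥ 2 μg/mL → R
Rifampin 0.12 μg/mL: ≤ 0.5 μg/mL ⇒ S
Piperacillin-tazobactam 24 mm: ≥ 13 mm ⇒ susceptible

R, S, S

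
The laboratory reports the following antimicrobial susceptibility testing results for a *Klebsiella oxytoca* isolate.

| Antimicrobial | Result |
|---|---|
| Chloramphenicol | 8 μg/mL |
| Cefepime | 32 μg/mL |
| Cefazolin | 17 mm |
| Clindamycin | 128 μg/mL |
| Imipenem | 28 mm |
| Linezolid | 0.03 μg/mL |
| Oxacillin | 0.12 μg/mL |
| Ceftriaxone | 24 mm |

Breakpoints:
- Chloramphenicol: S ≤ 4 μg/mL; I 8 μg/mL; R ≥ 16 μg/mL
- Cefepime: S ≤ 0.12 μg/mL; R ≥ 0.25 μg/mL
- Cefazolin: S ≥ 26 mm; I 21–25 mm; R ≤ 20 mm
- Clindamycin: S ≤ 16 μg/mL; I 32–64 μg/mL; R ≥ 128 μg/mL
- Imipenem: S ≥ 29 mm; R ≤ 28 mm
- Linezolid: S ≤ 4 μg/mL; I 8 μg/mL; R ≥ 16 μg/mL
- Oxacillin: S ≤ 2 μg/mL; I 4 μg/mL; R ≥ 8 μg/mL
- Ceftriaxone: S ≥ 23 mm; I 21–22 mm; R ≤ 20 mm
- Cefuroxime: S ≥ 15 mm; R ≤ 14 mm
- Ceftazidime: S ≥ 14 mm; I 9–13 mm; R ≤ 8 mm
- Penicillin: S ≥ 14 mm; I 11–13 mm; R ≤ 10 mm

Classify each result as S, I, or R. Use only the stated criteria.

I, R, R, R, R, S, S, S

Chloramphenicol: 8 μg/mL is = 8 μg/mL ⇒ intermediate
Cefepime (32 μg/mL) ≥ 0.25 μg/mL ⇒ Resistant
Cefazolin 17 mm: ≤ 20 mm — resistant
Clindamycin (128 μg/mL) ≥ 128 μg/mL → Resistant
Imipenem 28 mm: ≤ 28 mm ⇒ Resistant
Linezolid 0.03 μg/mL: ≤ 4 μg/mL → Susceptible
Oxacillin (0.12 μg/mL) ≤ 2 μg/mL → S
Ceftriaxone: 24 mm is ≥ 23 mm ⇒ Susceptible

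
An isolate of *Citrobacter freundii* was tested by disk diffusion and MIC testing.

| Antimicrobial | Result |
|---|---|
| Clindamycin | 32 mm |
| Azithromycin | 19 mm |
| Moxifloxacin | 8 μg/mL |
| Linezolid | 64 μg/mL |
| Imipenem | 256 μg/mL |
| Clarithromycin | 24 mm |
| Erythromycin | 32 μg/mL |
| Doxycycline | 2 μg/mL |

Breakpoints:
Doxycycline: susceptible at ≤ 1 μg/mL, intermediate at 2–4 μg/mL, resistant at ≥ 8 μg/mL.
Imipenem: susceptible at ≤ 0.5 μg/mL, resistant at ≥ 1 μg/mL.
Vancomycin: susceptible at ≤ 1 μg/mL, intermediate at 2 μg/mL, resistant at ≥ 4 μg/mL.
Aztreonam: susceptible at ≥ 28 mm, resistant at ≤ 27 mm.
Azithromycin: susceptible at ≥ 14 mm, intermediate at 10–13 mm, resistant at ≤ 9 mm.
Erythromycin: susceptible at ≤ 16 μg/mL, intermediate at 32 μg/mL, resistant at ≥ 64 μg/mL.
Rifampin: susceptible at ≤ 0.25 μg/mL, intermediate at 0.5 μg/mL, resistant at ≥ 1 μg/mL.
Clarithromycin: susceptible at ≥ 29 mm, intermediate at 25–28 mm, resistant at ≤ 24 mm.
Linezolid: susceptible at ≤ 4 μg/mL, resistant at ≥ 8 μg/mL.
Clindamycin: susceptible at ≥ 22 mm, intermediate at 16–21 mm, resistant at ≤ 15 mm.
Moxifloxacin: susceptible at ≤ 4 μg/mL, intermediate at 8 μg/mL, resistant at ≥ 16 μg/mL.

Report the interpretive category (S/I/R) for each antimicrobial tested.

S, S, I, R, R, R, I, I

Clindamycin: 32 mm is ≥ 22 mm ⇒ S
Azithromycin 19 mm: ≥ 14 mm → S
Moxifloxacin: 8 μg/mL is = 8 μg/mL → Intermediate
Linezolid 64 μg/mL: ≥ 8 μg/mL ⇒ R
Imipenem (256 μg/mL) ≥ 1 μg/mL ⇒ resistant
Clarithromycin (24 mm) ≤ 24 mm — resistant
Erythromycin: 32 μg/mL is = 32 μg/mL → intermediate
Doxycycline (2 μg/mL) in 2–4 μg/mL ⇒ Intermediate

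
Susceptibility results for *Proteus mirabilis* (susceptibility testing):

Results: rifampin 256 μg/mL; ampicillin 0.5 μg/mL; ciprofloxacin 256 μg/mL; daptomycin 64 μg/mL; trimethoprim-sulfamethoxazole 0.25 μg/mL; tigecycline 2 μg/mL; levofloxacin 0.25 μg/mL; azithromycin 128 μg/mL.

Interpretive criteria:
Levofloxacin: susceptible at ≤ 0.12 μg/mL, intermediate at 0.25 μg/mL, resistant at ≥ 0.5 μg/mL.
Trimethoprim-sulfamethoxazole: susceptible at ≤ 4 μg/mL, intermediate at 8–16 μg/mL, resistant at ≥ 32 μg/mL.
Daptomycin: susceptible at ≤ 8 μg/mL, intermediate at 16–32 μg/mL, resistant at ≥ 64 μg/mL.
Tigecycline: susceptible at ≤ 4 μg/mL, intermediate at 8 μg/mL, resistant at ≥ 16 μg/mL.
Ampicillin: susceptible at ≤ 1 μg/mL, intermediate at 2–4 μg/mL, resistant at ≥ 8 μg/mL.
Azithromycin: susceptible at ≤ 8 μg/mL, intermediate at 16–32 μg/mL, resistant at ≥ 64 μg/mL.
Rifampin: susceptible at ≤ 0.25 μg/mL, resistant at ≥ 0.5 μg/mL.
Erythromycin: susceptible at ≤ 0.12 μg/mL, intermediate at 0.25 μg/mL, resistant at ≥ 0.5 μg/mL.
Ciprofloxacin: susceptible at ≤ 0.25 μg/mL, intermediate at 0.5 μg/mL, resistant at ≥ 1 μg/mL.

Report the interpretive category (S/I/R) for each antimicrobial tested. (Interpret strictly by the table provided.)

Rifampin (256 μg/mL) ≥ 0.5 μg/mL ⇒ resistant
Ampicillin (0.5 μg/mL) ≤ 1 μg/mL — Susceptible
Ciprofloxacin (256 μg/mL) ≥ 1 μg/mL — resistant
Daptomycin 64 μg/mL: ≥ 64 μg/mL → R
Trimethoprim-sulfamethoxazole (0.25 μg/mL) ≤ 4 μg/mL — S
Tigecycline: 2 μg/mL is ≤ 4 μg/mL ⇒ S
Levofloxacin: 0.25 μg/mL is = 0.25 μg/mL → intermediate
Azithromycin 128 μg/mL: ≥ 64 μg/mL → Resistant

R, S, R, R, S, S, I, R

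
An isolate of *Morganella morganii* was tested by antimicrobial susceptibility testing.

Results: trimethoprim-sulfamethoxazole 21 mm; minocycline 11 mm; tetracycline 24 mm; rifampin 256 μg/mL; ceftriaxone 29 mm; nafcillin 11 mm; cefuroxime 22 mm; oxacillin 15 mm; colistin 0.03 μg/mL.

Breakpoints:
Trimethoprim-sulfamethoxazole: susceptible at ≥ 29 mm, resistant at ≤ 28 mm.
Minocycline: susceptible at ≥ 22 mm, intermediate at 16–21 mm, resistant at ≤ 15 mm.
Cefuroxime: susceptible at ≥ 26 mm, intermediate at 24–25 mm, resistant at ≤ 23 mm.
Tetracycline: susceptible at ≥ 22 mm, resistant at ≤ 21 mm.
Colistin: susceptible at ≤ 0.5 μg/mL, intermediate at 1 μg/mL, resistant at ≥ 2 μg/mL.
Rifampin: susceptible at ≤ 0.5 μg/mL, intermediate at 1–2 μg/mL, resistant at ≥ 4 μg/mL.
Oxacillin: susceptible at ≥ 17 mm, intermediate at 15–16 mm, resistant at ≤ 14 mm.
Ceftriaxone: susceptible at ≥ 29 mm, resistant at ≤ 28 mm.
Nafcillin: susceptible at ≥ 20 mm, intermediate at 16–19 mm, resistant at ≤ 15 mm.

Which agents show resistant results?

Trimethoprim-sulfamethoxazole: 21 mm is ≤ 28 mm → R
Minocycline (11 mm) ≤ 15 mm ⇒ resistant
Tetracycline (24 mm) ≥ 22 mm → S
Rifampin 256 μg/mL: ≥ 4 μg/mL → Resistant
Ceftriaxone: 29 mm is ≥ 29 mm ⇒ susceptible
Nafcillin: 11 mm is ≤ 15 mm ⇒ resistant
Cefuroxime 22 mm: ≤ 23 mm ⇒ resistant
Oxacillin 15 mm: in 15–16 mm → Intermediate
Colistin 0.03 μg/mL: ≤ 0.5 μg/mL — Susceptible

trimethoprim-sulfamethoxazole, minocycline, rifampin, nafcillin, cefuroxime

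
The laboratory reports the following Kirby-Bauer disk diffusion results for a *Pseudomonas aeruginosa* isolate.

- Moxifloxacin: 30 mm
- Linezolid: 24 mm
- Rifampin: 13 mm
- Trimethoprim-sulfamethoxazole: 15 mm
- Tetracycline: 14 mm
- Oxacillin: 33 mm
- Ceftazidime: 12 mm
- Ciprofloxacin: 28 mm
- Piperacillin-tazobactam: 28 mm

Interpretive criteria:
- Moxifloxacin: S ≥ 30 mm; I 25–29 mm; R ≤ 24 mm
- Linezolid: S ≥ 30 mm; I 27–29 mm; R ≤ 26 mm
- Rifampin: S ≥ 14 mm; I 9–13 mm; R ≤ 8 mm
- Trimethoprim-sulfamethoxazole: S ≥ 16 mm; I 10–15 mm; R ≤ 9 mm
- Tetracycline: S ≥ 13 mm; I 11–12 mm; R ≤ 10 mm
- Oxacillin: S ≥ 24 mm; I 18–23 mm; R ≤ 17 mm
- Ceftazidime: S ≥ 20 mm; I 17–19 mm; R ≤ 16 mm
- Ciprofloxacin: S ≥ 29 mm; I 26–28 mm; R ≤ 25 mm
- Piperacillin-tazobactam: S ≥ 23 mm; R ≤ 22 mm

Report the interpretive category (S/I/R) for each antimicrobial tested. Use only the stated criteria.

Moxifloxacin 30 mm: ≥ 30 mm — susceptible
Linezolid 24 mm: ≤ 26 mm → Resistant
Rifampin (13 mm) in 9–13 mm → Intermediate
Trimethoprim-sulfamethoxazole 15 mm: in 10–15 mm → I
Tetracycline: 14 mm is ≥ 13 mm — susceptible
Oxacillin: 33 mm is ≥ 24 mm → Susceptible
Ceftazidime: 12 mm is ≤ 16 mm ⇒ resistant
Ciprofloxacin: 28 mm is in 26–28 mm → intermediate
Piperacillin-tazobactam: 28 mm is ≥ 23 mm — S

S, R, I, I, S, S, R, I, S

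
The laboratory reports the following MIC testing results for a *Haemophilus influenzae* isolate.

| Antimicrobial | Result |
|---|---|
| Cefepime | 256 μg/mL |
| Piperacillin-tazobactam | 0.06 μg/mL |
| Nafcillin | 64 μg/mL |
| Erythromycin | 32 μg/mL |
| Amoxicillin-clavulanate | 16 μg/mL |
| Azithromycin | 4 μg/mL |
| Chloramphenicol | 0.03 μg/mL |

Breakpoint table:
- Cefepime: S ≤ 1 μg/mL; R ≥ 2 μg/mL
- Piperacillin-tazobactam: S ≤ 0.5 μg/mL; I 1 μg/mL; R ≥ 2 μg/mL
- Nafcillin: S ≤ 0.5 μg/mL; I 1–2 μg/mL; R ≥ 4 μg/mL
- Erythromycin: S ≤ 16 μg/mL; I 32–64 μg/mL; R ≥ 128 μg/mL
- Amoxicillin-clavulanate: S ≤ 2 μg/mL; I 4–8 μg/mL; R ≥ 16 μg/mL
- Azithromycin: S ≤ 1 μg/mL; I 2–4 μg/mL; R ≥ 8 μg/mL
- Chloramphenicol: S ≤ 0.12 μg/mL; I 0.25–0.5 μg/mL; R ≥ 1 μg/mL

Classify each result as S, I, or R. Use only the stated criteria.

Cefepime 256 μg/mL: ≥ 2 μg/mL ⇒ R
Piperacillin-tazobactam: 0.06 μg/mL is ≤ 0.5 μg/mL → Susceptible
Nafcillin: 64 μg/mL is ≥ 4 μg/mL — resistant
Erythromycin: 32 μg/mL is in 32–64 μg/mL → intermediate
Amoxicillin-clavulanate 16 μg/mL: ≥ 16 μg/mL ⇒ resistant
Azithromycin (4 μg/mL) in 2–4 μg/mL ⇒ I
Chloramphenicol (0.03 μg/mL) ≤ 0.12 μg/mL — Susceptible

R, S, R, I, R, I, S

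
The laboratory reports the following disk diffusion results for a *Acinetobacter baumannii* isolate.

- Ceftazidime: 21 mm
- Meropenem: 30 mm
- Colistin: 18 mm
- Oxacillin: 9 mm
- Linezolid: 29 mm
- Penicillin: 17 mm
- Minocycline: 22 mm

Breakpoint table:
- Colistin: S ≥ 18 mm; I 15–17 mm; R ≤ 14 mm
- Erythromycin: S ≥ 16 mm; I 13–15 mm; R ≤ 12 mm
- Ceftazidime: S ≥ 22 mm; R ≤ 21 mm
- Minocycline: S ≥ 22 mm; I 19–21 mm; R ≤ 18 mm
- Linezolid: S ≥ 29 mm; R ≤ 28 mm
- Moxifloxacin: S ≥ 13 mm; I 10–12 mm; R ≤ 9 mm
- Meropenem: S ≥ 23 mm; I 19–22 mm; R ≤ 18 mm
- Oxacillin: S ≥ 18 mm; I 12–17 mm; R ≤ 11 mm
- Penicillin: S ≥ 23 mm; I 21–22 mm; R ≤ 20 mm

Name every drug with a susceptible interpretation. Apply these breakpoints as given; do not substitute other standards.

Ceftazidime 21 mm: ≤ 21 mm — R
Meropenem: 30 mm is ≥ 23 mm → susceptible
Colistin 18 mm: ≥ 18 mm ⇒ Susceptible
Oxacillin: 9 mm is ≤ 11 mm → Resistant
Linezolid: 29 mm is ≥ 29 mm → Susceptible
Penicillin 17 mm: ≤ 20 mm → resistant
Minocycline (22 mm) ≥ 22 mm — S

meropenem, colistin, linezolid, minocycline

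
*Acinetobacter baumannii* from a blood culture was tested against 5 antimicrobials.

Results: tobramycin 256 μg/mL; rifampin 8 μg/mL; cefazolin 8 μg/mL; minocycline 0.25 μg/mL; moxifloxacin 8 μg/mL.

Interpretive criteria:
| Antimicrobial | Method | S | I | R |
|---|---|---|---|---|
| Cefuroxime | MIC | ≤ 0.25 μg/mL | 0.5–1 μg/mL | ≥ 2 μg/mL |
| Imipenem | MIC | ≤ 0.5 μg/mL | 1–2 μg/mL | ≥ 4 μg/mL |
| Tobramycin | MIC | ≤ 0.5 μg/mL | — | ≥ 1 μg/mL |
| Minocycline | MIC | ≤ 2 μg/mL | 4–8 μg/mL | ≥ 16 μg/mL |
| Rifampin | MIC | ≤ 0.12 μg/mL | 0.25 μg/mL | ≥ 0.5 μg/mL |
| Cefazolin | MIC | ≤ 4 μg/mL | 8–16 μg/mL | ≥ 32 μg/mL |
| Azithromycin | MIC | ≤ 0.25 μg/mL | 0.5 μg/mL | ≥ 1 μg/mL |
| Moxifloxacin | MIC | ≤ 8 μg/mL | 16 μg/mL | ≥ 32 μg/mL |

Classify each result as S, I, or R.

Tobramycin (256 μg/mL) ≥ 1 μg/mL — Resistant
Rifampin (8 μg/mL) ≥ 0.5 μg/mL ⇒ resistant
Cefazolin 8 μg/mL: in 8–16 μg/mL → I
Minocycline (0.25 μg/mL) ≤ 2 μg/mL ⇒ Susceptible
Moxifloxacin: 8 μg/mL is ≤ 8 μg/mL → susceptible

R, R, I, S, S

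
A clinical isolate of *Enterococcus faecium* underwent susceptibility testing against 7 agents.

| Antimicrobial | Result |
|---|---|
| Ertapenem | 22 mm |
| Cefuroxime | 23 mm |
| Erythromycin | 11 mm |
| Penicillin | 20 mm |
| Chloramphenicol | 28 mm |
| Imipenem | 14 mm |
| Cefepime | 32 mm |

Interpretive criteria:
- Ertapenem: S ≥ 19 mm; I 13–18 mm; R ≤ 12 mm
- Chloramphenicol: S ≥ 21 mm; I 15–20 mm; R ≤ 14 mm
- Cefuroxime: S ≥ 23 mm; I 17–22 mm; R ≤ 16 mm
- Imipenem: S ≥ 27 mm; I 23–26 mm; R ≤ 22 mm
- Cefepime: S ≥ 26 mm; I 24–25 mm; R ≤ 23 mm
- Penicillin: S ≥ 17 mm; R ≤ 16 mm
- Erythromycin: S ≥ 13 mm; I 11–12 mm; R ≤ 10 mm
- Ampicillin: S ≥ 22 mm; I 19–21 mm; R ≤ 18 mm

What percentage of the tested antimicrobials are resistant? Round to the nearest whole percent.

14%

Ertapenem 22 mm: ≥ 19 mm → S
Cefuroxime (23 mm) ≥ 23 mm — susceptible
Erythromycin (11 mm) in 11–12 mm → I
Penicillin (20 mm) ≥ 17 mm → S
Chloramphenicol 28 mm: ≥ 21 mm ⇒ susceptible
Imipenem: 14 mm is ≤ 22 mm → Resistant
Cefepime 32 mm: ≥ 26 mm — S
Resistant: 1/7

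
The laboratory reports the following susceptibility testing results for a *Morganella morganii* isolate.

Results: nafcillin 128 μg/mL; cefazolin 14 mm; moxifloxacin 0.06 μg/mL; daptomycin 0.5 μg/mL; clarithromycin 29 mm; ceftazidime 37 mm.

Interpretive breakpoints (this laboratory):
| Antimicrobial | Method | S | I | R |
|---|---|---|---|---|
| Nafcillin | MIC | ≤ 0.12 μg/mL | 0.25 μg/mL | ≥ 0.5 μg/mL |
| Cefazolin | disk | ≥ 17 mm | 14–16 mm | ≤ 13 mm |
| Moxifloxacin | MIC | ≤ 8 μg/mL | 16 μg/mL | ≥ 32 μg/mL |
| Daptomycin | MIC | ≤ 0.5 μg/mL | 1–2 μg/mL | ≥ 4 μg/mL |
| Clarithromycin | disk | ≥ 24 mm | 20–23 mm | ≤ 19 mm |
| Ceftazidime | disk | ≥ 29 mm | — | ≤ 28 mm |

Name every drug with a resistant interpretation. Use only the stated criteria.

nafcillin

Nafcillin (128 μg/mL) ≥ 0.5 μg/mL — R
Cefazolin 14 mm: in 14–16 mm — I
Moxifloxacin (0.06 μg/mL) ≤ 8 μg/mL → susceptible
Daptomycin 0.5 μg/mL: ≤ 0.5 μg/mL — susceptible
Clarithromycin (29 mm) ≥ 24 mm → susceptible
Ceftazidime: 37 mm is ≥ 29 mm ⇒ S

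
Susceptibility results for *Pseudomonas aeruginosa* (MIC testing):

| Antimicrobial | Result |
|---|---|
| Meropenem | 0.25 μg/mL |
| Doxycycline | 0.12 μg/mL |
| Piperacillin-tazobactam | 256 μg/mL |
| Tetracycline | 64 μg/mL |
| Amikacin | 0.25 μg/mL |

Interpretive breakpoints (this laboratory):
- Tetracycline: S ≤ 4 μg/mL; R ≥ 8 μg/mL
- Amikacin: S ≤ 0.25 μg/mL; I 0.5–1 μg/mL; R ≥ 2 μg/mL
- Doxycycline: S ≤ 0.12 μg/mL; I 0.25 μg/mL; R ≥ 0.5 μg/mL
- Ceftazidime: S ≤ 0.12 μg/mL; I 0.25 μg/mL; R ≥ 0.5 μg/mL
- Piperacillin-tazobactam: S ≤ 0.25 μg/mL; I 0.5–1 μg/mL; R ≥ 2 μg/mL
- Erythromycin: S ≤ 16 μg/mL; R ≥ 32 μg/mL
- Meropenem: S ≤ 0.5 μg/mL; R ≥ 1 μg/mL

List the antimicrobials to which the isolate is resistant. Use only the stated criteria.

piperacillin-tazobactam, tetracycline

Meropenem 0.25 μg/mL: ≤ 0.5 μg/mL → Susceptible
Doxycycline: 0.12 μg/mL is ≤ 0.12 μg/mL ⇒ S
Piperacillin-tazobactam (256 μg/mL) ≥ 2 μg/mL — R
Tetracycline 64 μg/mL: ≥ 8 μg/mL → Resistant
Amikacin: 0.25 μg/mL is ≤ 0.25 μg/mL ⇒ S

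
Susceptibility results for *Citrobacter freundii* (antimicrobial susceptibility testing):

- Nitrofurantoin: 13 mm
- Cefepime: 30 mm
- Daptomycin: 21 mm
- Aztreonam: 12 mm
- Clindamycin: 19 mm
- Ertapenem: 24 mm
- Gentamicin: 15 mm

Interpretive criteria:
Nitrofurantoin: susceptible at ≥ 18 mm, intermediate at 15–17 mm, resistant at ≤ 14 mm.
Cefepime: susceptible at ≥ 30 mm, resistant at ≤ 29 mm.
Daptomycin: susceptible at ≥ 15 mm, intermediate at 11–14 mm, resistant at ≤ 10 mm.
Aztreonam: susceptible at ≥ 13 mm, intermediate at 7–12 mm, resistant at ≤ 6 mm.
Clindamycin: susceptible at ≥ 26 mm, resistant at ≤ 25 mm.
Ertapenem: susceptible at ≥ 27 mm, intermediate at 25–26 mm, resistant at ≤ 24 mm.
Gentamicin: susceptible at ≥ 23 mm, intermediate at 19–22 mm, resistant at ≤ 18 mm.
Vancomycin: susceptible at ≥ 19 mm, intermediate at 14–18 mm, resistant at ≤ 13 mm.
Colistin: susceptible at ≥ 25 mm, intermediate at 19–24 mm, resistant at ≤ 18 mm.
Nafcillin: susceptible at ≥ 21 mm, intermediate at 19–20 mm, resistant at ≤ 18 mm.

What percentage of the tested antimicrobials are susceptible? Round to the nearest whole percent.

Nitrofurantoin (13 mm) ≤ 14 mm → resistant
Cefepime (30 mm) ≥ 30 mm → susceptible
Daptomycin (21 mm) ≥ 15 mm ⇒ Susceptible
Aztreonam: 12 mm is in 7–12 mm ⇒ Intermediate
Clindamycin: 19 mm is ≤ 25 mm ⇒ R
Ertapenem (24 mm) ≤ 24 mm — Resistant
Gentamicin (15 mm) ≤ 18 mm ⇒ R
Susceptible: 2/7

29%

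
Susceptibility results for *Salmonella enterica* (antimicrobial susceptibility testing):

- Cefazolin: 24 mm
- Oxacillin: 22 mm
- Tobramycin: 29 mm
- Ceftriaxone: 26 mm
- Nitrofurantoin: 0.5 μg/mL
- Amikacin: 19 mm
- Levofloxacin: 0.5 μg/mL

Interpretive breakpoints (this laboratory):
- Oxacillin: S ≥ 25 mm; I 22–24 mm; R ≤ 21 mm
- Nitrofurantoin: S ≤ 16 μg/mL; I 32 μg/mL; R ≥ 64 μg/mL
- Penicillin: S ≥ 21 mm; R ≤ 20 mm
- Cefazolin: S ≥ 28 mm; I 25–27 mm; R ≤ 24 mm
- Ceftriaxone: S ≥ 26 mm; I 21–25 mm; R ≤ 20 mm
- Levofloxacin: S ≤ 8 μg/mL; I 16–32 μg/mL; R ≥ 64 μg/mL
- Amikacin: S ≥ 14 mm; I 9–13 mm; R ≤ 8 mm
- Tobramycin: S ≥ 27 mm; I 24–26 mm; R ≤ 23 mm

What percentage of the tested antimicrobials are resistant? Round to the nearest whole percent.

14%

Cefazolin (24 mm) ≤ 24 mm ⇒ R
Oxacillin: 22 mm is in 22–24 mm ⇒ Intermediate
Tobramycin: 29 mm is ≥ 27 mm ⇒ Susceptible
Ceftriaxone: 26 mm is ≥ 26 mm — Susceptible
Nitrofurantoin (0.5 μg/mL) ≤ 16 μg/mL → susceptible
Amikacin (19 mm) ≥ 14 mm ⇒ Susceptible
Levofloxacin: 0.5 μg/mL is ≤ 8 μg/mL → Susceptible
Resistant: 1/7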